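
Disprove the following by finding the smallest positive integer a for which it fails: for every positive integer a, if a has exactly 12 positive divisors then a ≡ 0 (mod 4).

a = 90

A counterexample is any positive integer a such that a has exactly 12 positive divisors but the claim fails; we check each in order.
a = 60: τ(60) = 12; 60 ≡ 0 (mod 4).
a = 72: τ(72) = 12; 72 ≡ 0 (mod 4).
a = 84: τ(84) = 12; 84 ≡ 0 (mod 4).
a = 90: τ(90) = 12; 90 ≡ 2 (mod 4).
Thus a = 90 disproves the claim, and no smaller a works.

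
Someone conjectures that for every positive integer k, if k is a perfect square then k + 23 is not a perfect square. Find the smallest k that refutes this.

We need the least positive integer k for which k is a perfect square but k + 23 is a perfect square.
The first 10 eligible values, up to k = 100, all satisfy the conclusion.
k = 121: 121 = 11² and 121 + 23 = 144 = 12².
Hence k = 121 is a counterexample.

k = 121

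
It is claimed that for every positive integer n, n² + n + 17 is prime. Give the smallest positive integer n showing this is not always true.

Check each positive integer n in order until n² + n + 17 is not prime.
For n = 1, 2, 3, 4, …, 13, 14, 15 the conclusion holds.
n = 16: n² + n + 17 = 289 = 17 × 17, composite.

n = 16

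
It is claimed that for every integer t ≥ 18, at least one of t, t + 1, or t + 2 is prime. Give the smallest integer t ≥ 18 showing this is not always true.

t = 18: 19 is prime.
t = 19: 19 is prime.
t = 20: 20 = 2 × 10; 21 = 3 × 7; 22 = 2 × 11 — all composite.

t = 20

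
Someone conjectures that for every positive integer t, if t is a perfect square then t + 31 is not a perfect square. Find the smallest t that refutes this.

t = 225

A counterexample is any positive integer t such that t is a perfect square but t + 31 is a perfect square; we check each in order.
The first 14 eligible values, up to t = 196, all satisfy the conclusion.
t = 225: 225 = 15² and 225 + 31 = 256 = 16².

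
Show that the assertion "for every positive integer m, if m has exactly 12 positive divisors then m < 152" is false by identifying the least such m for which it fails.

For m = 60, 72, 84, 90, 96, 108, 126, 132, 140, 150 the conclusion holds.
m = 156: τ(156) = 12; 156 ≥ 152.

m = 156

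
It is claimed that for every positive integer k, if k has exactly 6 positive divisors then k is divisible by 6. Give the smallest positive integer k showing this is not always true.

k = 20

Check each positive integer k in order until k has exactly 6 positive divisors but k is not divisible by 6.
For k = 12, 18 the conclusion holds.
k = 20: τ(20) = 6; 20 mod 6 = 2.
So k = 20 is the smallest counterexample.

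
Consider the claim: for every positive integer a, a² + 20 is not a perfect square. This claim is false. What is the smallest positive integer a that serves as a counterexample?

a = 4

a = 1: 1² + 20 = 21, not a perfect square.
a = 2: 2² + 20 = 24, not a perfect square.
a = 3: 3² + 20 = 29, not a perfect square.
a = 4: 4² + 20 = 36 = 6², a perfect square.
Thus a = 4 disproves the claim, and no smaller a works.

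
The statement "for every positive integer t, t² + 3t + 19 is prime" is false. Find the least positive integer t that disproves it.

We need the least positive integer t for which t² + 3t + 19 is not prime.
The first 14 eligible values, up to t = 14, all satisfy the conclusion.
t = 15: t² + 3t + 19 = 289 = 17 × 17, composite.
Thus t = 15 disproves the claim, and no smaller t works.

t = 15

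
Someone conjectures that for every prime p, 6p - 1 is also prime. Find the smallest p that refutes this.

p = 11

p = 2: 6p - 1 = 11, prime.
p = 3: 6p - 1 = 17, prime.
p = 5: 6p - 1 = 29, prime.
p = 7: 6p - 1 = 41, prime.
p = 11: 6p - 1 = 65 = 5 × 13, not prime.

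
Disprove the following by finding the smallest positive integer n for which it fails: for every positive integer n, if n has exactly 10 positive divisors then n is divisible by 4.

Check each positive integer n in order until n has exactly 10 positive divisors but n is not divisible by 4.
For n = 48, 80, 112 the conclusion holds.
n = 162: τ(162) = 10; 162 mod 4 = 2.

n = 162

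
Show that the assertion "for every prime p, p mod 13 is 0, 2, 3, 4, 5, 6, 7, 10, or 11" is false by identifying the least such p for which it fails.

Check each prime p in order until the claim fails.
For p = 2, 3, 5, 7, …, 37, 41, 43 the conclusion holds.
p = 47: 47 mod 13 = 8 — not in {0, 2, 3, 4, 5, 6, 7, 10, 11}.
So p = 47 is the smallest counterexample.

p = 47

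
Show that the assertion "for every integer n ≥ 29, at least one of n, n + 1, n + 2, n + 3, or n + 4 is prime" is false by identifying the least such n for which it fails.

n = 29: 29 is prime.
n = 30: 31 is prime.
n = 31: 31 is prime.
n = 32: 32 = 2 × 16; 33 = 3 × 11; 34 = 2 × 17; 35 = 5 × 7; 36 = 2 × 18 — all composite.

n = 32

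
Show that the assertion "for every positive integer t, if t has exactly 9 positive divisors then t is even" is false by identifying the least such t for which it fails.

t = 36: divisors of 36: 9 divisors; 36 is even.
t = 100: divisors of 100: 9 divisors; 100 is even.
t = 196: divisors of 196: 9 divisors; 196 is even.
t = 225: divisors of 225: 9 divisors; 225 is odd.
So t = 225 is the smallest counterexample.

t = 225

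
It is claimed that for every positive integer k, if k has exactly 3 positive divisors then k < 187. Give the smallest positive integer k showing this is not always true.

k = 289

For k = 4, 9, 25, 49, 121, 169 the conclusion holds.
k = 289: τ(289) = 3; 289 ≥ 187.
So k = 289 is the smallest counterexample.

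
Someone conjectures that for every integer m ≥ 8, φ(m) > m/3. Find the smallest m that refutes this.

Check each integer m ≥ 8 in order until the claim fails.
The first 4 eligible values, up to m = 11, all satisfy the conclusion.
m = 12: φ(12) = 4 and 12/3 = 4, so φ(12) ≤ 12/3.

m = 12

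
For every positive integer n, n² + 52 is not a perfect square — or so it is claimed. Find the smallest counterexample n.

n = 12

We need the least positive integer n for which n² + 52 is a perfect square.
The first 11 eligible values, up to n = 11, all satisfy the conclusion.
n = 12: 12² + 52 = 196 = 14², a perfect square.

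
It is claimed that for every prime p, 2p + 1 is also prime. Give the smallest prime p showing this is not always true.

p = 2: 2p + 1 = 5, prime.
p = 3: 2p + 1 = 7, prime.
p = 5: 2p + 1 = 11, prime.
p = 7: 2p + 1 = 15 = 3 × 5, not prime.

p = 7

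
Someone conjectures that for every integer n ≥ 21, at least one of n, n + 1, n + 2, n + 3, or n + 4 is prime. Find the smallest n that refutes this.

n = 24

For n = 21, 22, 23 the conclusion holds.
n = 24: 24 = 2 × 12; 25 = 5 × 5; 26 = 2 × 13; 27 = 3 × 9; 28 = 2 × 14 — all composite.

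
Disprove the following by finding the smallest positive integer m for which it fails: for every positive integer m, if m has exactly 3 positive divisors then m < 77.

m = 121

The first 4 eligible values, up to m = 49, all satisfy the conclusion.
m = 121: τ(121) = 3; 121 ≥ 77.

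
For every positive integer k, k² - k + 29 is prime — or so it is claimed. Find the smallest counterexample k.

k = 3

Check each positive integer k in order until k² - k + 29 is not prime.
k = 1: k² - k + 29 = 29, prime.
k = 2: k² - k + 29 = 31, prime.
k = 3: k² - k + 29 = 35 = 5 × 7, composite.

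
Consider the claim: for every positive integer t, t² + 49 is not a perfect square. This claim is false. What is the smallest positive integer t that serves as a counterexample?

t = 24

For t = 1, 2, 3, 4, …, 21, 22, 23 the conclusion holds.
t = 24: 24² + 49 = 625 = 25², a perfect square.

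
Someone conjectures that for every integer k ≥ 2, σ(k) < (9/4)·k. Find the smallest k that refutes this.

A counterexample is any integer k ≥ 2 such that the claim fails; we check each in order.
The first 10 eligible values, up to k = 11, all satisfy the conclusion.
k = 12: σ(12) = 28; 28 ≥ 27.

k = 12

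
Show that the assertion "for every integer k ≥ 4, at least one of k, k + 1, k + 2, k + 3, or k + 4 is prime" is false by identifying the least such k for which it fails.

k = 24

We need the least integer k ≥ 4 for which k, k + 1, k + 2, k + 3, k + 4 are all composite.
For k = 4, 5, 6, 7, …, 21, 22, 23 the conclusion holds.
k = 24: 24 = 2 × 12; 25 = 5 × 5; 26 = 2 × 13; 27 = 3 × 9; 28 = 2 × 14 — all composite.
Thus k = 24 disproves the claim, and no smaller k works.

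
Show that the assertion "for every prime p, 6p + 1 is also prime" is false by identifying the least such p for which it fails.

Check each prime p in order until 6p + 1 is not prime.
For p = 2, 3, 5, 7, 11, 13, 17 the conclusion holds.
p = 19: 6p + 1 = 115 = 5 × 23, not prime.
Hence p = 19 is a counterexample.

p = 19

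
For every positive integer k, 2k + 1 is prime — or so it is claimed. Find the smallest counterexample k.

A counterexample is any positive integer k such that 2k + 1 is not prime; we check each in order.
k = 1: 2k + 1 = 3, prime.
k = 2: 2k + 1 = 5, prime.
k = 3: 2k + 1 = 7, prime.
k = 4: 2k + 1 = 9 = 3 × 3, composite.
Thus k = 4 disproves the claim, and no smaller k works.

k = 4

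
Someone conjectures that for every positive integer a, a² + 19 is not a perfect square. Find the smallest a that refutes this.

Check each positive integer a in order until a² + 19 is a perfect square.
The first 8 eligible values, up to a = 8, all satisfy the conclusion.
a = 9: 9² + 19 = 100 = 10², a perfect square.
Thus a = 9 disproves the claim, and no smaller a works.

a = 9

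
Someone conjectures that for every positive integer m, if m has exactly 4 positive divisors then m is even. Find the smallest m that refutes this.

For m = 6, 8, 10, 14 the conclusion holds.
m = 15: divisors of 15: 1, 3, 5, 15; 15 is odd.

m = 15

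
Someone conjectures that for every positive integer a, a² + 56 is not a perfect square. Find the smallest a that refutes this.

a = 5

A counterexample is any positive integer a such that a² + 56 is a perfect square; we check each in order.
a = 1: 1² + 56 = 57, not a perfect square.
a = 2: 2² + 56 = 60, not a perfect square.
a = 3: 3² + 56 = 65, not a perfect square.
a = 4: 4² + 56 = 72, not a perfect square.
a = 5: 5² + 56 = 81 = 9², a perfect square.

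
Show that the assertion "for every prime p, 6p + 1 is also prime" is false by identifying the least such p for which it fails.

Check each prime p in order until 6p + 1 is not prime.
p = 2: 6p + 1 = 13, prime.
p = 3: 6p + 1 = 19, prime.
p = 5: 6p + 1 = 31, prime.
p = 7: 6p + 1 = 43, prime.
p = 11: 6p + 1 = 67, prime.
p = 13: 6p + 1 = 79, prime.
p = 17: 6p + 1 = 103, prime.
p = 19: 6p + 1 = 115 = 5 × 23, not prime.

p = 19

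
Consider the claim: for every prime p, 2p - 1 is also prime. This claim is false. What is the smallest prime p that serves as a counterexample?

Check each prime p in order until 2p - 1 is not prime.
For p = 2, 3 the conclusion holds.
p = 5: 2p - 1 = 9 = 3 × 3, not prime.

p = 5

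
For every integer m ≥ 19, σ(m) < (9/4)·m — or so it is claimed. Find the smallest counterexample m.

m = 24

A counterexample is any integer m ≥ 19 such that the claim fails; we check each in order.
The first 5 eligible values, up to m = 23, all satisfy the conclusion.
m = 24: σ(24) = 60; 60 ≥ 54.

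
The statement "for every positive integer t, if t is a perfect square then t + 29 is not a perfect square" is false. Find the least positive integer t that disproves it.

We need the least positive integer t for which t is a perfect square but t + 29 is a perfect square.
The first 13 eligible values, up to t = 169, all satisfy the conclusion.
t = 196: 196 = 14² and 196 + 29 = 225 = 15².
So t = 196 is the smallest counterexample.

t = 196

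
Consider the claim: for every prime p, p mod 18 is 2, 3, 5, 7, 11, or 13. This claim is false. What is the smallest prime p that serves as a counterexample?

p = 17

A counterexample is any prime p such that the claim fails; we check each in order.
The first 6 eligible values, up to p = 13, all satisfy the conclusion.
p = 17: 17 mod 18 = 17 — not in {2, 3, 5, 7, 11, 13}.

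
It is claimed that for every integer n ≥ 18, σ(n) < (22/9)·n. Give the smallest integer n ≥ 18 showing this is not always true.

n = 24

n = 18: σ(18) = 39; 39 < 44.
n = 19: σ(19) = 20; 20 < 418/9.
n = 20: σ(20) = 42; 42 < 440/9.
n = 21: σ(21) = 32; 32 < 154/3.
n = 22: σ(22) = 36; 36 < 484/9.
n = 23: σ(23) = 24; 24 < 506/9.
n = 24: σ(24) = 60; 60 ≥ 176/3.
Thus n = 24 disproves the claim, and no smaller n works.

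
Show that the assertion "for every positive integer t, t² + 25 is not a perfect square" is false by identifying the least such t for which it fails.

t = 12

The first 11 eligible values, up to t = 11, all satisfy the conclusion.
t = 12: 12² + 25 = 169 = 13², a perfect square.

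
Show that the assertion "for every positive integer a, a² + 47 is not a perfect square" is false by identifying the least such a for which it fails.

a = 23

For a = 1, 2, 3, 4, …, 20, 21, 22 the conclusion holds.
a = 23: 23² + 47 = 576 = 24², a perfect square.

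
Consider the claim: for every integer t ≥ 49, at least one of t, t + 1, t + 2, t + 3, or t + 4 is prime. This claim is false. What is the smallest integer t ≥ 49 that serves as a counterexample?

We need the least integer t ≥ 49 for which t, t + 1, t + 2, t + 3, t + 4 are all composite.
The first 5 eligible values, up to t = 53, all satisfy the conclusion.
t = 54: 54 = 2 × 27; 55 = 5 × 11; 56 = 2 × 28; 57 = 3 × 19; 58 = 2 × 29 — all composite.

t = 54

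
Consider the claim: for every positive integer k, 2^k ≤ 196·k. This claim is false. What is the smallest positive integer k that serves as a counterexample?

Check each positive integer k in order until 2^k > 196·k.
For k = 1, 2, 3, 4, …, 9, 10, 11 the conclusion holds.
k = 12: 2^k = 4096 and 196·k = 2352, so 4096 > 2352.

k = 12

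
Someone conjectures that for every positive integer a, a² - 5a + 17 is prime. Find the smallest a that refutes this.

a = 13

For a = 1, 2, 3, 4, …, 10, 11, 12 the conclusion holds.
a = 13: a² - 5a + 17 = 121 = 11 × 11, composite.
Thus a = 13 disproves the claim, and no smaller a works.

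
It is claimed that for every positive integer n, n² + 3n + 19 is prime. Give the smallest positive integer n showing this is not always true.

n = 15

Check each positive integer n in order until n² + 3n + 19 is not prime.
For n = 1, 2, 3, 4, …, 12, 13, 14 the conclusion holds.
n = 15: n² + 3n + 19 = 289 = 17 × 17, composite.
So n = 15 is the smallest counterexample.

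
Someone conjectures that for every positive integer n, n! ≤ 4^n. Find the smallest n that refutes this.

n = 9

A counterexample is any positive integer n such that n! > 4^n; we check each in order.
n = 1: n! = 1 and 4^n = 4, so 1 ≤ 4.
n = 2: n! = 2 and 4^n = 16, so 2 ≤ 16.
n = 3: n! = 6 and 4^n = 64, so 6 ≤ 64.
n = 4: n! = 24 and 4^n = 256, so 24 ≤ 256.
n = 5: n! = 120 and 4^n = 1024, so 120 ≤ 1024.
n = 6: n! = 720 and 4^n = 4096, so 720 ≤ 4096.
n = 7: n! = 5040 and 4^n = 16384, so 5040 ≤ 16384.
n = 8: n! = 40320 and 4^n = 65536, so 40320 ≤ 65536.
n = 9: n! = 362880 and 4^n = 262144, so 362880 > 262144.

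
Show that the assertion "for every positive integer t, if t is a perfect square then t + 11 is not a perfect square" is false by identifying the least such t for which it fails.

We need the least positive integer t for which t is a perfect square but t + 11 is a perfect square.
For t = 1, 4, 9, 16 the conclusion holds.
t = 25: 25 = 5² and 25 + 11 = 36 = 6².
So t = 25 is the smallest counterexample.

t = 25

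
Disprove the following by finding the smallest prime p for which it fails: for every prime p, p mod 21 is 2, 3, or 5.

p = 7

We need the least prime p for which the claim fails.
For p = 2, 3, 5 the conclusion holds.
p = 7: 7 mod 21 = 7 — not in {2, 3, 5}.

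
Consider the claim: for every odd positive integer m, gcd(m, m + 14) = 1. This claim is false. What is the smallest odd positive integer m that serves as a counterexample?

Check each odd positive integer m in order until gcd(m, m + 14) > 1.
m = 1: gcd(1, 15) = 1.
m = 3: gcd(3, 17) = 1.
m = 5: gcd(5, 19) = 1.
m = 7: gcd(7, 21) = 7.

m = 7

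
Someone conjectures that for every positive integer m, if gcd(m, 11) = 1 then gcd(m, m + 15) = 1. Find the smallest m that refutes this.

m = 3

A counterexample is any positive integer m such that gcd(m, 11) = 1 but gcd(m, m + 15) > 1; we check each in order.
m = 1: gcd(1, 16) = 1.
m = 2: gcd(2, 17) = 1.
m = 3: gcd(3, 18) = 3.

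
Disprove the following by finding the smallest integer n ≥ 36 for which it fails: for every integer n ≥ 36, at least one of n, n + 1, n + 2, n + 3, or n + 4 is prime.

n = 48

For n = 36, 37, 38, 39, …, 45, 46, 47 the conclusion holds.
n = 48: 48 = 2 × 24; 49 = 7 × 7; 50 = 2 × 25; 51 = 3 × 17; 52 = 2 × 26 — all composite.
Hence n = 48 is a counterexample.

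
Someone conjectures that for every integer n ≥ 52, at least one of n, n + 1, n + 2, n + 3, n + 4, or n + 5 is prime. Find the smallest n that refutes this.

We need the least integer n ≥ 52 for which n, n + 1, n + 2, n + 3, n + 4, n + 5 are all composite.
For n = 52, 53, 54, 55, …, 87, 88, 89 the conclusion holds.
n = 90: 90 = 2 × 45; 91 = 7 × 13; 92 = 2 × 46; 93 = 3 × 31; 94 = 2 × 47; 95 = 5 × 19 — all composite.
Hence n = 90 is a counterexample.

n = 90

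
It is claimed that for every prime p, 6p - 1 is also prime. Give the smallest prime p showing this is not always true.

p = 11

p = 2: 6p - 1 = 11, prime.
p = 3: 6p - 1 = 17, prime.
p = 5: 6p - 1 = 29, prime.
p = 7: 6p - 1 = 41, prime.
p = 11: 6p - 1 = 65 = 5 × 13, not prime.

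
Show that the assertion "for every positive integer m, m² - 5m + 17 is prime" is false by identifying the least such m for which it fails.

m = 13

The first 12 eligible values, up to m = 12, all satisfy the conclusion.
m = 13: m² - 5m + 17 = 121 = 11 × 11, composite.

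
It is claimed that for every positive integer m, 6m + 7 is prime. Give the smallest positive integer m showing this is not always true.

m = 3

A counterexample is any positive integer m such that 6m + 7 is not prime; we check each in order.
m = 1: 6m + 7 = 13, prime.
m = 2: 6m + 7 = 19, prime.
m = 3: 6m + 7 = 25 = 5 × 5, composite.
Thus m = 3 disproves the claim, and no smaller m works.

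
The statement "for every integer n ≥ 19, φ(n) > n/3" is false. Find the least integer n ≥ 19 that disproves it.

A counterexample is any integer n ≥ 19 such that the claim fails; we check each in order.
For n = 19, 20, 21, 22, 23 the conclusion holds.
n = 24: φ(24) = 8 and 24/3 = 8, so φ(24) ≤ 24/3.
Hence n = 24 is a counterexample.

n = 24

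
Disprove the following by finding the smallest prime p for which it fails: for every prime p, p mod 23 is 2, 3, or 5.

p = 7

We need the least prime p for which the claim fails.
p = 2: 2 mod 23 = 2.
p = 3: 3 mod 23 = 3.
p = 5: 5 mod 23 = 5.
p = 7: 7 mod 23 = 7 — not in {2, 3, 5}.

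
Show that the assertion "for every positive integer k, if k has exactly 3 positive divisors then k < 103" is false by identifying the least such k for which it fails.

k = 121

A counterexample is any positive integer k such that k has exactly 3 positive divisors but the claim fails; we check each in order.
The first 4 eligible values, up to k = 49, all satisfy the conclusion.
k = 121: τ(121) = 3; 121 ≥ 103.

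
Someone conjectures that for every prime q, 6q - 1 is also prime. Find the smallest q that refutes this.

q = 11

For q = 2, 3, 5, 7 the conclusion holds.
q = 11: 6q - 1 = 65 = 5 × 13, not prime.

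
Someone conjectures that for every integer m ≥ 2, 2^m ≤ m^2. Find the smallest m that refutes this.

m = 5

Check each integer m ≥ 2 in order until 2^m > m^2.
m = 2: 2^m = 4 and m^2 = 4, so 4 ≤ 4.
m = 3: 2^m = 8 and m^2 = 9, so 8 ≤ 9.
m = 4: 2^m = 16 and m^2 = 16, so 16 ≤ 16.
m = 5: 2^m = 32 and m^2 = 25, so 32 > 25.
Hence m = 5 is a counterexample.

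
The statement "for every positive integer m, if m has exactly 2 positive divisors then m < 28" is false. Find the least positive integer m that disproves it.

A counterexample is any positive integer m such that m has exactly 2 positive divisors but the claim fails; we check each in order.
The first 9 eligible values, up to m = 23, all satisfy the conclusion.
m = 29: τ(29) = 2; 29 ≥ 28.
Thus m = 29 disproves the claim, and no smaller m works.

m = 29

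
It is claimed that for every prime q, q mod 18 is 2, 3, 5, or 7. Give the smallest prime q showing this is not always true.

The first 4 eligible values, up to q = 7, all satisfy the conclusion.
q = 11: 11 mod 18 = 11 — not in {2, 3, 5, 7}.

q = 11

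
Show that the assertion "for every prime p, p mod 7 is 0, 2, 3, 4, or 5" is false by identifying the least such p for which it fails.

Check each prime p in order until the claim fails.
The first 5 eligible values, up to p = 11, all satisfy the conclusion.
p = 13: 13 mod 7 = 6 — not in {0, 2, 3, 4, 5}.

p = 13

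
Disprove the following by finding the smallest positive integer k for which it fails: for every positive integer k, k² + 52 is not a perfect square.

k = 12

The first 11 eligible values, up to k = 11, all satisfy the conclusion.
k = 12: 12² + 52 = 196 = 14², a perfect square.
So k = 12 is the smallest counterexample.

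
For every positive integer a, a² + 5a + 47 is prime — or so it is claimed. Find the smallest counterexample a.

A counterexample is any positive integer a such that a² + 5a + 47 is not prime; we check each in order.
For a = 1, 2, 3, 4, …, 35, 36, 37 the conclusion holds.
a = 38: a² + 5a + 47 = 1681 = 41 × 41, composite.

a = 38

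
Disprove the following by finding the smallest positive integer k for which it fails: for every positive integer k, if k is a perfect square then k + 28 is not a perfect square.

A counterexample is any positive integer k such that k is a perfect square but k + 28 is a perfect square; we check each in order.
The first 5 eligible values, up to k = 25, all satisfy the conclusion.
k = 36: 36 = 6² and 36 + 28 = 64 = 8².
Thus k = 36 disproves the claim, and no smaller k works.

k = 36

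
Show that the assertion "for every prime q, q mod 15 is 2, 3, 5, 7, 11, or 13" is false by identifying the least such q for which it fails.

q = 19

The first 7 eligible values, up to q = 17, all satisfy the conclusion.
q = 19: 19 mod 15 = 4 — not in {2, 3, 5, 7, 11, 13}.
So q = 19 is the smallest counterexample.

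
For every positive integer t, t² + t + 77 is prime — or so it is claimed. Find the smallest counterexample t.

t = 6

Check each positive integer t in order until t² + t + 77 is not prime.
The first 5 eligible values, up to t = 5, all satisfy the conclusion.
t = 6: t² + t + 77 = 119 = 7 × 17, composite.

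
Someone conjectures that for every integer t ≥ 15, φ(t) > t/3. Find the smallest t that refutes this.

We need the least integer t ≥ 15 for which the claim fails.
t = 15: φ(15) = 8 and 15/3 = 5, so φ(15) > 15/3.
t = 16: φ(16) = 8 and 16/3 = 16/3, so φ(16) > 16/3.
t = 17: φ(17) = 16 and 17/3 = 17/3, so φ(17) > 17/3.
t = 18: φ(18) = 6 and 18/3 = 6, so φ(18) ≤ 18/3.

t = 18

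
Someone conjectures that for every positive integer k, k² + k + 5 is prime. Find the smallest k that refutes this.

k = 4

A counterexample is any positive integer k such that k² + k + 5 is not prime; we check each in order.
k = 1: k² + k + 5 = 7, prime.
k = 2: k² + k + 5 = 11, prime.
k = 3: k² + k + 5 = 17, prime.
k = 4: k² + k + 5 = 25 = 5 × 5, composite.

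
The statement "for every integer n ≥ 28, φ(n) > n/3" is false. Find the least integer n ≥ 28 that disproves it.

A counterexample is any integer n ≥ 28 such that the claim fails; we check each in order.
For n = 28, 29 the conclusion holds.
n = 30: φ(30) = 8 and 30/3 = 10, so φ(30) ≤ 30/3.
Hence n = 30 is a counterexample.

n = 30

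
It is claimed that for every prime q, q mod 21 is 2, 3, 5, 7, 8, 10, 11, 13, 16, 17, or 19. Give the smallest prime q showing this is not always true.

q = 41

The first 12 eligible values, up to q = 37, all satisfy the conclusion.
q = 41: 41 mod 21 = 20 — not in {2, 3, 5, 7, 8, 10, 11, 13, 16, 17, 19}.
Thus q = 41 disproves the claim, and no smaller q works.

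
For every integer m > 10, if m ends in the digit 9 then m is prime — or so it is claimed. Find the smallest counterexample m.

We need the least integer m > 10 for which m ends in the digit 9 but m is not prime.
m = 19: 19 ends in 9 and is prime.
m = 29: 29 ends in 9 and is prime.
m = 39: 39 ends in 9; 39 = 3 × 13, composite.
So m = 39 is the smallest counterexample.

m = 39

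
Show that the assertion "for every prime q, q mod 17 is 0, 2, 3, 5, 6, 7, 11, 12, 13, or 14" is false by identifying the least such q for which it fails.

For q = 2, 3, 5, 7, …, 31, 37, 41 the conclusion holds.
q = 43: 43 mod 17 = 9 — not in {0, 2, 3, 5, 6, 7, 11, 12, 13, 14}.
Thus q = 43 disproves the claim, and no smaller q works.

q = 43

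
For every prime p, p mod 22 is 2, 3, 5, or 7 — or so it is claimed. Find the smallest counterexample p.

p = 11

Check each prime p in order until the claim fails.
For p = 2, 3, 5, 7 the conclusion holds.
p = 11: 11 mod 22 = 11 — not in {2, 3, 5, 7}.
So p = 11 is the smallest counterexample.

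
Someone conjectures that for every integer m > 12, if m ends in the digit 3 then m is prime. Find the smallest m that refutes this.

m = 13: 13 ends in 3 and is prime.
m = 23: 23 ends in 3 and is prime.
m = 33: 33 ends in 3; 33 = 3 × 11, composite.
So m = 33 is the smallest counterexample.

m = 33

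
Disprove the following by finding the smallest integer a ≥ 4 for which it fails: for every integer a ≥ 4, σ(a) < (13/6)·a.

a = 12

Check each integer a ≥ 4 in order until the claim fails.
a = 4: σ(4) = 7; 7 < 26/3.
a = 5: σ(5) = 6; 6 < 65/6.
a = 6: σ(6) = 12; 12 < 13.
a = 7: σ(7) = 8; 8 < 91/6.
a = 8: σ(8) = 15; 15 < 52/3.
a = 9: σ(9) = 13; 13 < 39/2.
a = 10: σ(10) = 18; 18 < 65/3.
a = 11: σ(11) = 12; 12 < 143/6.
a = 12: σ(12) = 28; 28 ≥ 26.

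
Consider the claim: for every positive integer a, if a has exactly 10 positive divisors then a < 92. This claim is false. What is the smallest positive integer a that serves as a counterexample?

a = 112

a = 48: τ(48) = 10; 48 < 92.
a = 80: τ(80) = 10; 80 < 92.
a = 112: τ(112) = 10; 112 ≥ 92.
Thus a = 112 disproves the claim, and no smaller a works.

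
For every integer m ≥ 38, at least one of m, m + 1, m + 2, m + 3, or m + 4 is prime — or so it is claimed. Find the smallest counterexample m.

m = 48

For m = 38, 39, 40, 41, 42, 43, 44, 45, 46, 47 the conclusion holds.
m = 48: 48 = 2 × 24; 49 = 7 × 7; 50 = 2 × 25; 51 = 3 × 17; 52 = 2 × 26 — all composite.
Hence m = 48 is a counterexample.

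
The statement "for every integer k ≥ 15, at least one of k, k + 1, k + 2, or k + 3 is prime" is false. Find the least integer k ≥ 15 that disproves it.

k = 24

Check each integer k ≥ 15 in order until k, k + 1, k + 2, k + 3 are all composite.
For k = 15, 16, 17, 18, 19, 20, 21, 22, 23 the conclusion holds.
k = 24: 24 = 2 × 12; 25 = 5 × 5; 26 = 2 × 13; 27 = 3 × 9 — all composite.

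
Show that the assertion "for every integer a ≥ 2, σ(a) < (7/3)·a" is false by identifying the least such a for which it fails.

a = 12

Check each integer a ≥ 2 in order until the claim fails.
For a = 2, 3, 4, 5, 6, 7, 8, 9, 10, 11 the conclusion holds.
a = 12: σ(12) = 28; 28 ≥ 28.
So a = 12 is the smallest counterexample.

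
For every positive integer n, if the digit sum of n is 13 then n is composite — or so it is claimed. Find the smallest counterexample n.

n = 67

Check each positive integer n in order until the digit sum of n is 13 but n is prime.
For n = 49, 58 the conclusion holds.
n = 67: digit sum 13; 67 is prime, not composite.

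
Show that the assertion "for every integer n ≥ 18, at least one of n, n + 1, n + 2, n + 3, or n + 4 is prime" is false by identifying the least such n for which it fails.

n = 24

The first 6 eligible values, up to n = 23, all satisfy the conclusion.
n = 24: 24 = 2 × 12; 25 = 5 × 5; 26 = 2 × 13; 27 = 3 × 9; 28 = 2 × 14 — all composite.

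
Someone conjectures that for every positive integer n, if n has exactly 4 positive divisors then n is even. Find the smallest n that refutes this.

The first 4 eligible values, up to n = 14, all satisfy the conclusion.
n = 15: divisors of 15: 1, 3, 5, 15; 15 is odd.
Thus n = 15 disproves the claim, and no smaller n works.

n = 15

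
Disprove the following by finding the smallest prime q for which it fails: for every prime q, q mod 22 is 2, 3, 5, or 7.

q = 11

We need the least prime q for which the claim fails.
The first 4 eligible values, up to q = 7, all satisfy the conclusion.
q = 11: 11 mod 22 = 11 — not in {2, 3, 5, 7}.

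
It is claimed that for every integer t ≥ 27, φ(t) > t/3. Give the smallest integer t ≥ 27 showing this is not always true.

t = 30

Check each integer t ≥ 27 in order until the claim fails.
t = 27: φ(27) = 18 and 27/3 = 9, so φ(27) > 27/3.
t = 28: φ(28) = 12 and 28/3 = 28/3, so φ(28) > 28/3.
t = 29: φ(29) = 28 and 29/3 = 29/3, so φ(29) > 29/3.
t = 30: φ(30) = 8 and 30/3 = 10, so φ(30) ≤ 30/3.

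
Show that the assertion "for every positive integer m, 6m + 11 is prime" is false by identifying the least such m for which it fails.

We need the least positive integer m for which 6m + 11 is not prime.
For m = 1, 2, 3 the conclusion holds.
m = 4: 6m + 11 = 35 = 5 × 7, composite.

m = 4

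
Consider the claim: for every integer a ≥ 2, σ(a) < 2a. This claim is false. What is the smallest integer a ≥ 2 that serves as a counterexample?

We need the least integer a ≥ 2 for which the claim fails.
For a = 2, 3, 4, 5 the conclusion holds.
a = 6: σ(6) = 12; 12 ≥ 12.
So a = 6 is the smallest counterexample.

a = 6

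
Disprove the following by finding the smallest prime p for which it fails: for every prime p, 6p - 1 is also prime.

We need the least prime p for which 6p - 1 is not prime.
p = 2: 6p - 1 = 11, prime.
p = 3: 6p - 1 = 17, prime.
p = 5: 6p - 1 = 29, prime.
p = 7: 6p - 1 = 41, prime.
p = 11: 6p - 1 = 65 = 5 × 13, not prime.
Hence p = 11 is a counterexample.

p = 11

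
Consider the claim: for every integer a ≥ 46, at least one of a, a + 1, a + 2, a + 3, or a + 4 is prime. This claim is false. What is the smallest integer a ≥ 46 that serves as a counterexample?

A counterexample is any integer a ≥ 46 such that a, a + 1, a + 2, a + 3, a + 4 are all composite; we check each in order.
For a = 46, 47 the conclusion holds.
a = 48: 48 = 2 × 24; 49 = 7 × 7; 50 = 2 × 25; 51 = 3 × 17; 52 = 2 × 26 — all composite.
Thus a = 48 disproves the claim, and no smaller a works.

a = 48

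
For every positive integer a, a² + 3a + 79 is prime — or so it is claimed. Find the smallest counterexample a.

a = 5

A counterexample is any positive integer a such that a² + 3a + 79 is not prime; we check each in order.
a = 1: a² + 3a + 79 = 83, prime.
a = 2: a² + 3a + 79 = 89, prime.
a = 3: a² + 3a + 79 = 97, prime.
a = 4: a² + 3a + 79 = 107, prime.
a = 5: a² + 3a + 79 = 119 = 7 × 17, composite.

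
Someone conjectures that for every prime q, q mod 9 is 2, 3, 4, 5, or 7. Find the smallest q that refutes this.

q = 17

q = 2: 2 mod 9 = 2.
q = 3: 3 mod 9 = 3.
q = 5: 5 mod 9 = 5.
q = 7: 7 mod 9 = 7.
q = 11: 11 mod 9 = 2.
q = 13: 13 mod 9 = 4.
q = 17: 17 mod 9 = 8 — not in {2, 3, 4, 5, 7}.
Hence q = 17 is a counterexample.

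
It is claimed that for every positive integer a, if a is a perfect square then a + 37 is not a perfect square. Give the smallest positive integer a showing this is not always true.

a = 324

A counterexample is any positive integer a such that a is a perfect square but a + 37 is a perfect square; we check each in order.
The first 17 eligible values, up to a = 289, all satisfy the conclusion.
a = 324: 324 = 18² and 324 + 37 = 361 = 19².
So a = 324 is the smallest counterexample.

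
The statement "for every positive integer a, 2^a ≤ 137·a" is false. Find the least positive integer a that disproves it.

Check each positive integer a in order until 2^a > 137·a.
For a = 1, 2, 3, 4, 5, 6, 7, 8, 9, 10 the conclusion holds.
a = 11: 2^a = 2048 and 137·a = 1507, so 2048 > 1507.

a = 11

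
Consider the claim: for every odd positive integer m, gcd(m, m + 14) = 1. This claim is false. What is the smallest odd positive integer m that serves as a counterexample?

For m = 1, 3, 5 the conclusion holds.
m = 7: gcd(7, 21) = 7.
So m = 7 is the smallest counterexample.

m = 7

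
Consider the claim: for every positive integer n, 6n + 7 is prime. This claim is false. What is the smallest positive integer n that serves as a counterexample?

A counterexample is any positive integer n such that 6n + 7 is not prime; we check each in order.
For n = 1, 2 the conclusion holds.
n = 3: 6n + 7 = 25 = 5 × 5, composite.

n = 3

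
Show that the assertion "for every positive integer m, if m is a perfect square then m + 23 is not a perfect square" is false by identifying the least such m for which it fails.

A counterexample is any positive integer m such that m is a perfect square but m + 23 is a perfect square; we check each in order.
For m = 1, 4, 9, 16, 25, 36, 49, 64, 81, 100 the conclusion holds.
m = 121: 121 = 11² and 121 + 23 = 144 = 12².
Hence m = 121 is a counterexample.

m = 121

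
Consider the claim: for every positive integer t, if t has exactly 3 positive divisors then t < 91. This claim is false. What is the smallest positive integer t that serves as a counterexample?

t = 121

The first 4 eligible values, up to t = 49, all satisfy the conclusion.
t = 121: τ(121) = 3; 121 ≥ 91.
So t = 121 is the smallest counterexample.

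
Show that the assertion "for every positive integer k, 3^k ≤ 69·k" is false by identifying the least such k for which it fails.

A counterexample is any positive integer k such that 3^k > 69·k; we check each in order.
The first 5 eligible values, up to k = 5, all satisfy the conclusion.
k = 6: 3^k = 729 and 69·k = 414, so 729 > 414.
Thus k = 6 disproves the claim, and no smaller k works.

k = 6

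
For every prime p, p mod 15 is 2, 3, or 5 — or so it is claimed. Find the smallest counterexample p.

p = 7

A counterexample is any prime p such that the claim fails; we check each in order.
For p = 2, 3, 5 the conclusion holds.
p = 7: 7 mod 15 = 7 — not in {2, 3, 5}.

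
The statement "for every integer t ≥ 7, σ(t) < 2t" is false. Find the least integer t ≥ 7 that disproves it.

t = 7: σ(7) = 8; 8 < 14.
t = 8: σ(8) = 15; 15 < 16.
t = 9: σ(9) = 13; 13 < 18.
t = 10: σ(10) = 18; 18 < 20.
t = 11: σ(11) = 12; 12 < 22.
t = 12: σ(12) = 28; 28 ≥ 24.

t = 12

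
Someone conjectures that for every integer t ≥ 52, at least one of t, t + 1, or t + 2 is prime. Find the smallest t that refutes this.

t = 54

A counterexample is any integer t ≥ 52 such that t, t + 1, t + 2 are all composite; we check each in order.
t = 52: 53 is prime.
t = 53: 53 is prime.
t = 54: 54 = 2 × 27; 55 = 5 × 11; 56 = 2 × 28 — all composite.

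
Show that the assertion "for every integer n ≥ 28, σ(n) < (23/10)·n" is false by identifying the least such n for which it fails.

n = 30

For n = 28, 29 the conclusion holds.
n = 30: σ(30) = 72; 72 ≥ 69.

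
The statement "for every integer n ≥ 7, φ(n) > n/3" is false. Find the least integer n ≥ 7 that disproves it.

n = 12

A counterexample is any integer n ≥ 7 such that the claim fails; we check each in order.
n = 7: φ(7) = 6 and 7/3 = 7/3, so φ(7) > 7/3.
n = 8: φ(8) = 4 and 8/3 = 8/3, so φ(8) > 8/3.
n = 9: φ(9) = 6 and 9/3 = 3, so φ(9) > 9/3.
n = 10: φ(10) = 4 and 10/3 = 10/3, so φ(10) > 10/3.
n = 11: φ(11) = 10 and 11/3 = 11/3, so φ(11) > 11/3.
n = 12: φ(12) = 4 and 12/3 = 4, so φ(12) ≤ 12/3.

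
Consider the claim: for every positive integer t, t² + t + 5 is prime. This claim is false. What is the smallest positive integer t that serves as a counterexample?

A counterexample is any positive integer t such that t² + t + 5 is not prime; we check each in order.
For t = 1, 2, 3 the conclusion holds.
t = 4: t² + t + 5 = 25 = 5 × 5, composite.

t = 4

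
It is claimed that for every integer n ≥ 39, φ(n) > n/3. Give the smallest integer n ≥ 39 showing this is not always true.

n = 42

For n = 39, 40, 41 the conclusion holds.
n = 42: φ(42) = 12 and 42/3 = 14, so φ(42) ≤ 42/3.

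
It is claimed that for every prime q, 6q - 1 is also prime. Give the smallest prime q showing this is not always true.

q = 11

We need the least prime q for which 6q - 1 is not prime.
The first 4 eligible values, up to q = 7, all satisfy the conclusion.
q = 11: 6q - 1 = 65 = 5 × 13, not prime.
So q = 11 is the smallest counterexample.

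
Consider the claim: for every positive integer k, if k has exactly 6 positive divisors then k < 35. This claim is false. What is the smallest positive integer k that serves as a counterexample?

k = 44

Check each positive integer k in order until k has exactly 6 positive divisors but the claim fails.
For k = 12, 18, 20, 28, 32 the conclusion holds.
k = 44: τ(44) = 6; 44 ≥ 35.
Thus k = 44 disproves the claim, and no smaller k works.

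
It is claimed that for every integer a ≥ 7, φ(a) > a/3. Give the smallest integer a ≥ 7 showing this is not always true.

a = 12

We need the least integer a ≥ 7 for which the claim fails.
a = 7: φ(7) = 6 and 7/3 = 7/3, so φ(7) > 7/3.
a = 8: φ(8) = 4 and 8/3 = 8/3, so φ(8) > 8/3.
a = 9: φ(9) = 6 and 9/3 = 3, so φ(9) > 9/3.
a = 10: φ(10) = 4 and 10/3 = 10/3, so φ(10) > 10/3.
a = 11: φ(11) = 10 and 11/3 = 11/3, so φ(11) > 11/3.
a = 12: φ(12) = 4 and 12/3 = 4, so φ(12) ≤ 12/3.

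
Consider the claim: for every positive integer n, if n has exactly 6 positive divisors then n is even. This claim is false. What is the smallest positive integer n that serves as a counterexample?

Check each positive integer n in order until n has exactly 6 positive divisors but n is odd.
The first 6 eligible values, up to n = 44, all satisfy the conclusion.
n = 45: divisors of 45: 1, 3, 5, 9, 15, 45; 45 is odd.

n = 45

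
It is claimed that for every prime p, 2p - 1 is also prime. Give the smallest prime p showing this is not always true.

p = 5

We need the least prime p for which 2p - 1 is not prime.
p = 2: 2p - 1 = 3, prime.
p = 3: 2p - 1 = 5, prime.
p = 5: 2p - 1 = 9 = 3 × 3, not prime.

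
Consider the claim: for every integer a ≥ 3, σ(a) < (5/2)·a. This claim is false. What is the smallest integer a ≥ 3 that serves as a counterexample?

We need the least integer a ≥ 3 for which the claim fails.
For a = 3, 4, 5, 6, …, 21, 22, 23 the conclusion holds.
a = 24: σ(24) = 60; 60 ≥ 60.
Thus a = 24 disproves the claim, and no smaller a works.

a = 24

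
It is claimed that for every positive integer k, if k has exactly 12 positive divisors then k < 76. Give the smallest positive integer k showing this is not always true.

Check each positive integer k in order until k has exactly 12 positive divisors but the claim fails.
For k = 60, 72 the conclusion holds.
k = 84: τ(84) = 12; 84 ≥ 76.

k = 84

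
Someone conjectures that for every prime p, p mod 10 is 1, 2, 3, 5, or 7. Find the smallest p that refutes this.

A counterexample is any prime p such that the claim fails; we check each in order.
p = 2: 2 mod 10 = 2.
p = 3: 3 mod 10 = 3.
p = 5: 5 mod 10 = 5.
p = 7: 7 mod 10 = 7.
p = 11: 11 mod 10 = 1.
p = 13: 13 mod 10 = 3.
p = 17: 17 mod 10 = 7.
p = 19: 19 mod 10 = 9 — not in {1, 2, 3, 5, 7}.

p = 19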